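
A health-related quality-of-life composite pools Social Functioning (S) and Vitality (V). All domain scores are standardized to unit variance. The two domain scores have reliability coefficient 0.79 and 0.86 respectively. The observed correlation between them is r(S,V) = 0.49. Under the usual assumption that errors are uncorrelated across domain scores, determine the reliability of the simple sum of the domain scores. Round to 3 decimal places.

0.883

Var(S+V) = 2 + 2·[0.49] = 2 + 0.98 = 2.98.
Under uncorrelated errors the observed covariances equal the true-score covariances, so only the own-variance terms attenuate.
True-score variance = [0.79 + 0.86] + 0.98 = 1.65 + 0.98 = 2.63.
Reliability = 2.63 / 2.98 = 0.883.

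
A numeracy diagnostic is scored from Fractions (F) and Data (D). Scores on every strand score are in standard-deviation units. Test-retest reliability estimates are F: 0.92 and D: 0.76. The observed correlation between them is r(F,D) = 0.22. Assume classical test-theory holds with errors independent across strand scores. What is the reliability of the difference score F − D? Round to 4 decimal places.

Var(F−D) = 1 + 1 − 2·0.22 = 2 − 0.44 = 1.56.
With uncorrelated errors the cross-covariances are all true-score covariance, so they carry over unchanged; only the diagonal terms shrink to ρᵢσᵢ².
True-score variance = [0.92 + 0.76] − 0.44 = 1.68 − 0.44 = 1.24.
Reliability = 1.24 / 1.56 = 0.7949.

0.7949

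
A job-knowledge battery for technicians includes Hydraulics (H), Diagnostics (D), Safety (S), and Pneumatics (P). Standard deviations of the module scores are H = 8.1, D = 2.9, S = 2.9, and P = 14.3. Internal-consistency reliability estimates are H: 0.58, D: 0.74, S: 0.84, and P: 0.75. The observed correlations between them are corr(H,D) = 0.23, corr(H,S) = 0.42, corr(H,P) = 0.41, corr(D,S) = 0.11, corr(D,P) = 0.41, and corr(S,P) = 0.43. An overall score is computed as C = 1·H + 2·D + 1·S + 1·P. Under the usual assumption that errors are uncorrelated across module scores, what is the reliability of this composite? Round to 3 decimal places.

0.840

Var(C) = 8.1² + 2²·2.9² + 2.9² + 14.3² + 2·[2·8.1·2.9·0.23 + 8.1·2.9·0.42 + 8.1·14.3·0.41 + 2·2.9·2.9·0.11 + 2·2.9·14.3·0.41 + 2.9·14.3·0.43] = 312.15 + 243.698 = 555.848.
Under uncorrelated errors the observed covariances equal the true-score covariances, so only the own-variance terms attenuate.
True-score variance = [8.1²·0.58 + 2²·2.9²·0.74 + 2.9²·0.84 + 14.3²·0.75] + 243.698 = 223.379 + 243.698 = 467.078.
Reliability = 467.078 / 555.848 = 0.840.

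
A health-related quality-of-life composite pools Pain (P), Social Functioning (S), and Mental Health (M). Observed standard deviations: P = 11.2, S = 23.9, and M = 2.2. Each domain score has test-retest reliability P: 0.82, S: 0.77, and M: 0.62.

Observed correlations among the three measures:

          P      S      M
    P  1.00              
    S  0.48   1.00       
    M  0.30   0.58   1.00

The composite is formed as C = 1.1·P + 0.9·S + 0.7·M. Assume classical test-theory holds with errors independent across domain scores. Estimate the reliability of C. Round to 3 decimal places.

0.854

Var(C) = 1.1²·11.2² + 0.9²·23.9² + 0.7²·2.2² + 2·[0.99·11.2·23.9·0.48 + 0.77·11.2·2.2·0.30 + 0.63·23.9·2.2·0.58] = 616.834 + 304.212 = 921.046.
Under uncorrelated errors the observed covariances equal the true-score covariances, so only the own-variance terms attenuate.
True-score variance = [1.1²·11.2²·0.82 + 0.9²·23.9²·0.77 + 0.7²·2.2²·0.62] + 304.212 = 482.196 + 304.212 = 786.408.
Reliability = 786.408 / 921.046 = 0.854.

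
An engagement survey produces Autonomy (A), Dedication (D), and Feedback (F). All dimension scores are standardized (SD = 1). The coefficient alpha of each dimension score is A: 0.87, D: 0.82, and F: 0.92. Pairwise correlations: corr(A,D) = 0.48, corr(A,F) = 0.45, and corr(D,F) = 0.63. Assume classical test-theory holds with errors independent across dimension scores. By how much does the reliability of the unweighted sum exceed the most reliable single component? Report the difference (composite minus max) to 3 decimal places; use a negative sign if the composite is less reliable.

0.016

Var(sum) = 3 + 3.12 = 6.12; true-score variance = 2.61 + 3.12 = 5.73; composite reliability = 0.9363.
Max component reliability = 0.9200.
Difference = 0.9363 − 0.9200 = 0.016.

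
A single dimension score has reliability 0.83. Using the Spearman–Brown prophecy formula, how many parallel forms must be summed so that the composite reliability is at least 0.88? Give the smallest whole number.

2

k ≥ ρ*(1−ρ₁)/(ρ₁(1−ρ*)) = 0.88·0.17 / (0.83·0.12) = 1.502.
Smallest integer k = 2.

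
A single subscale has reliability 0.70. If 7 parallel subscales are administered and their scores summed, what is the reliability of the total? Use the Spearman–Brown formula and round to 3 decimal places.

0.942

ρ_k = kρ / (1 + (k−1)ρ) = 7·0.70 / (1 + 6·0.70) = 4.900 / 5.200 = 0.942.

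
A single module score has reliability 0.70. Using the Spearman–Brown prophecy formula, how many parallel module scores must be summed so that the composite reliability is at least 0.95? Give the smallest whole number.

k ≥ ρ*(1−ρ₁)/(ρ₁(1−ρ*)) = 0.95·0.30 / (0.70·0.05) = 8.143.
Smallest integer k = 9.

9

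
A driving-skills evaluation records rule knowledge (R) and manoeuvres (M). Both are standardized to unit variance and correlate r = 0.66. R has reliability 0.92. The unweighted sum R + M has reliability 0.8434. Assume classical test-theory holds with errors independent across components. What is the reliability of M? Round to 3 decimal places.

Var(R+M) = 2 + 2·0.66 = 3.320.
True-score variance = ρ_R + ρ_M + 2·0.66, so 0.8434 = (0.92 + ρ_M + 1.32) / 3.320.
ρ_M = 0.8434·3.320 − 0.92 − 1.32 = 0.560.

0.560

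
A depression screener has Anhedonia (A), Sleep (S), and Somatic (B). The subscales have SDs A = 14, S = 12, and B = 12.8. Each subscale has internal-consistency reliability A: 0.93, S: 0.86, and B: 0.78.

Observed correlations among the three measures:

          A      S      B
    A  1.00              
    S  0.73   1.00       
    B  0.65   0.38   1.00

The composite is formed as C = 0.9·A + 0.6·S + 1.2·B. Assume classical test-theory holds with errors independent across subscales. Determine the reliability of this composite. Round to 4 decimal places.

0.9232

Var(C) = 0.9²·14² + 0.6²·12² + 1.2²·12.8² + 2·[0.54·14·12·0.73 + 1.08·14·12.8·0.65 + 0.72·12·12.8·0.38] = 446.53 + 468.098 = 914.628.
Because errors are independent across components, Cov(Tᵢ,Tⱼ) = Cov(Xᵢ,Xⱼ); the off-diagonal part of the true-score variance is the same as above.
True-score variance = [0.9²·14²·0.93 + 0.6²·12²·0.86 + 1.2²·12.8²·0.78] + 468.098 = 376.254 + 468.098 = 844.352.
Reliability = 844.352 / 914.628 = 0.9232.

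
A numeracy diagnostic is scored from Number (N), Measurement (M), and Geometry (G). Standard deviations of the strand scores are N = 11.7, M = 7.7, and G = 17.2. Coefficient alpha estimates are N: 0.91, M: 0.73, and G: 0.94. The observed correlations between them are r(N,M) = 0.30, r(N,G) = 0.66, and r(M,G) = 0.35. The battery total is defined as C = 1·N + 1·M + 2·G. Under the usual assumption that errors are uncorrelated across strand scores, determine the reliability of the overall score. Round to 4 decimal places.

Var(C) = 11.7² + 7.7² + 2²·17.2² + 2·[11.7·7.7·0.30 + 2·11.7·17.2·0.66 + 2·7.7·17.2·0.35] = 1379.54 + 770.744 = 2150.28.
Because errors are independent across components, Cov(Tᵢ,Tⱼ) = Cov(Xᵢ,Xⱼ); the off-diagonal part of the true-score variance is the same as above.
True-score variance = [11.7²·0.91 + 7.7²·0.73 + 2²·17.2²·0.94] + 770.744 = 1280.21 + 770.744 = 2050.95.
Reliability = 2050.95 / 2150.28 = 0.9538.

0.9538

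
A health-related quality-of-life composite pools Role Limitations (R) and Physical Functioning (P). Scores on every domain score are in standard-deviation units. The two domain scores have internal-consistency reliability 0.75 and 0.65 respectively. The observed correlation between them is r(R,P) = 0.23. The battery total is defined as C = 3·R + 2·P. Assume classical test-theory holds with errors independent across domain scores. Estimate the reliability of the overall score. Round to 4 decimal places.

Var(C) = 3² + 2² + 2·[6·0.23] = 13 + 2.76 = 15.76.
Under uncorrelated errors the observed covariances equal the true-score covariances, so only the own-variance terms attenuate.
True-score variance = [3²·0.75 + 2²·0.65] + 2.76 = 9.35 + 2.76 = 12.11.
Reliability = 12.11 / 15.76 = 0.7684.

0.7684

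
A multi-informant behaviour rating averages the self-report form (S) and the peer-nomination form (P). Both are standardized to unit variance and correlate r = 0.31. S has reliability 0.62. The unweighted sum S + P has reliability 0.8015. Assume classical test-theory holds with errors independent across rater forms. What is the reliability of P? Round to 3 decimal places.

Var(S+P) = 2 + 2·0.31 = 2.620.
True-score variance = ρ_S + ρ_P + 2·0.31, so 0.8015 = (0.62 + ρ_P + 0.62) / 2.620.
ρ_P = 0.8015·2.620 − 0.62 − 0.62 = 0.860.

0.860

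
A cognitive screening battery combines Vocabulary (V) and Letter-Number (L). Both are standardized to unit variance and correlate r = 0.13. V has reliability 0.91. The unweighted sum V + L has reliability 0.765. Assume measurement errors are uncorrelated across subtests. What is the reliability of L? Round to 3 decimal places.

0.559

Var(V+L) = 2 + 2·0.13 = 2.260.
True-score variance = ρ_V + ρ_L + 2·0.13, so 0.765 = (0.91 + ρ_L + 0.26) / 2.260.
ρ_L = 0.765·2.260 − 0.91 − 0.26 = 0.559.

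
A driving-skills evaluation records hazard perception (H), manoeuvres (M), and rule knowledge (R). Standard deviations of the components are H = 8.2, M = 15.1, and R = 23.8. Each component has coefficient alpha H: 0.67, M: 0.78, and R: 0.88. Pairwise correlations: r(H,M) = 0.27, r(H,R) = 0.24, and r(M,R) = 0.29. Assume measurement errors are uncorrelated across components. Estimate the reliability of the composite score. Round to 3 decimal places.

Var(H+M+R) = 8.2² + 15.1² + 23.8² + 2·[8.2·15.1·0.27 + 8.2·23.8·0.24 + 15.1·23.8·0.29] = 861.69 + 368.98 = 1230.67.
Under uncorrelated errors the observed covariances equal the true-score covariances, so only the own-variance terms attenuate.
True-score variance = [8.2²·0.67 + 15.1²·0.78 + 23.8²·0.88] + 368.98 = 721.366 + 368.98 = 1090.35.
Reliability = 1090.35 / 1230.67 = 0.886.

0.886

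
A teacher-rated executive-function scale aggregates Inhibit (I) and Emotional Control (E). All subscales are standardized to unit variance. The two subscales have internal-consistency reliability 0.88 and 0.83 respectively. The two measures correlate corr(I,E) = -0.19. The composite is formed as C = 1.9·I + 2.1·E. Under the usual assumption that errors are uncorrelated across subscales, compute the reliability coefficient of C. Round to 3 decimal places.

Var(C) = 1.9² + 2.1² + 2·[3.99·(-0.19)] = 8.02 − 1.5162 = 6.5038.
With uncorrelated errors the cross-covariances are all true-score covariance, so they carry over unchanged; only the diagonal terms shrink to ρᵢσᵢ².
True-score variance = [1.9²·0.88 + 2.1²·0.83] − 1.5162 = 6.8371 − 1.5162 = 5.3209.
Reliability = 5.3209 / 6.5038 = 0.818.

0.818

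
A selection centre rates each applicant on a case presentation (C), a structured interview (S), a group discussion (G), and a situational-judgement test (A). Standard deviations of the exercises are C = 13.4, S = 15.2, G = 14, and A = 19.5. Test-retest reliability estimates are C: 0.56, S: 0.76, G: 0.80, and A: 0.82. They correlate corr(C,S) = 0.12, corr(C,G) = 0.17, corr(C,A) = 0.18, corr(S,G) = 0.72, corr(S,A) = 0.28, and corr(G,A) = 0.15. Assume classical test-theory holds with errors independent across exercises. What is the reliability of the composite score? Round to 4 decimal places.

0.8615

Var(C+S+G+A) = 13.4² + 15.2² + 14² + 19.5² + 2·[13.4·15.2·0.12 + 13.4·14·0.17 + 13.4·19.5·0.18 + 15.2·14·0.72 + 15.2·19.5·0.28 + 14·19.5·0.15] = 986.85 + 761.051 = 1747.9.
Because errors are independent across components, Cov(Tᵢ,Tⱼ) = Cov(Xᵢ,Xⱼ); the off-diagonal part of the true-score variance is the same as above.
True-score variance = [13.4²·0.56 + 15.2²·0.76 + 14²·0.80 + 19.5²·0.82] + 761.051 = 744.749 + 761.051 = 1505.8.
Reliability = 1505.8 / 1747.9 = 0.8615.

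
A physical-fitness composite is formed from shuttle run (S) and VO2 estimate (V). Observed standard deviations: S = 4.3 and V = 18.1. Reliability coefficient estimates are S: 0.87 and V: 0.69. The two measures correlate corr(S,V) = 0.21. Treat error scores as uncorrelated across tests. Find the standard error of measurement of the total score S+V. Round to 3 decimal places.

10.196

Var(total) = 346.1 + 32.6886 = 378.789.
True-score variance = 242.137 + 32.6886 = 274.826, so reliability = 0.7255.
Error variance = 378.789 − 274.826 = 103.963; SEM = √103.963 = 10.196.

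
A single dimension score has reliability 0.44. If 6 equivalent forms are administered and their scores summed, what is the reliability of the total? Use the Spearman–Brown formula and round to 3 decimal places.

0.825

ρ_k = kρ / (1 + (k−1)ρ) = 6·0.44 / (1 + 5·0.44) = 2.640 / 3.200 = 0.825.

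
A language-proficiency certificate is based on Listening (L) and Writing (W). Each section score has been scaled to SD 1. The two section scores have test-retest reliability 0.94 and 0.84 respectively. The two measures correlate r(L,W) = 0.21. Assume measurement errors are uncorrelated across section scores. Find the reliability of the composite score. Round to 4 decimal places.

Var(L+W) = 2 + 2·[0.21] = 2 + 0.42 = 2.42.
With uncorrelated errors the cross-covariances are all true-score covariance, so they carry over unchanged; only the diagonal terms shrink to ρᵢσᵢ².
True-score variance = [0.94 + 0.84] + 0.42 = 1.78 + 0.42 = 2.2.
Reliability = 2.2 / 2.42 = 0.9091.

0.9091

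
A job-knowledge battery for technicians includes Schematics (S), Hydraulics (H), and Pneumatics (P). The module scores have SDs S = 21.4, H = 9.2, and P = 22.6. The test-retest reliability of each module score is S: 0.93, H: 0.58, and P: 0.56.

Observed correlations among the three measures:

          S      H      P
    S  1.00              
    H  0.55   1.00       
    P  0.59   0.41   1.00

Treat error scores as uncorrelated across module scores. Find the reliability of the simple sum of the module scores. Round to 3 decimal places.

Var(S+H+P) = 21.4² + 9.2² + 22.6² + 2·[21.4·9.2·0.55 + 21.4·22.6·0.59 + 9.2·22.6·0.41] = 1053.36 + 957.758 = 2011.12.
Because errors are independent across components, Cov(Tᵢ,Tⱼ) = Cov(Xᵢ,Xⱼ); the off-diagonal part of the true-score variance is the same as above.
True-score variance = [21.4²·0.93 + 9.2²·0.58 + 22.6²·0.56] + 957.758 = 761.02 + 957.758 = 1718.78.
Reliability = 1718.78 / 2011.12 = 0.855.

0.855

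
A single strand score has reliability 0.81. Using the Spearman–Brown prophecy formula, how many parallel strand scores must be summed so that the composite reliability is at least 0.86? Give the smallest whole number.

2

k ≥ ρ*(1−ρ₁)/(ρ₁(1−ρ*)) = 0.86·0.19 / (0.81·0.14) = 1.441.
Smallest integer k = 2.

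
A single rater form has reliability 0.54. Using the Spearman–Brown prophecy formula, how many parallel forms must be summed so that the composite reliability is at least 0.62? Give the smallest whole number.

k ≥ ρ*(1−ρ₁)/(ρ₁(1−ρ*)) = 0.62·0.46 / (0.54·0.38) = 1.390.
Smallest integer k = 2.

2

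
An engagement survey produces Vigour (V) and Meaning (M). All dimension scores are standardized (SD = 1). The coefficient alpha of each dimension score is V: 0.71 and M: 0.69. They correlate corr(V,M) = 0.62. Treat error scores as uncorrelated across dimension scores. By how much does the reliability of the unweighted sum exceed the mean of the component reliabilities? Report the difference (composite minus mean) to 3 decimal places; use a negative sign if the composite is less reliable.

0.115

Var(sum) = 2 + 1.24 = 3.24; true-score variance = 1.4 + 1.24 = 2.64; composite reliability = 0.8148.
Mean component reliability = 0.7000.
Difference = 0.8148 − 0.7000 = 0.115.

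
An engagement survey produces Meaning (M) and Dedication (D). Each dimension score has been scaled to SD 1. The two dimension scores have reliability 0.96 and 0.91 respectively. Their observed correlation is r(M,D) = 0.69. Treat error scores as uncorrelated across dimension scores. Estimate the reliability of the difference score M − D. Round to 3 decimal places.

0.790

Var(M−D) = 1 + 1 − 2·0.69 = 2 − 1.38 = 0.62.
Because errors are independent across components, Cov(Tᵢ,Tⱼ) = Cov(Xᵢ,Xⱼ); the off-diagonal part of the true-score variance is the same as above.
True-score variance = [0.96 + 0.91] − 1.38 = 1.87 − 1.38 = 0.49.
Reliability = 0.49 / 0.62 = 0.790.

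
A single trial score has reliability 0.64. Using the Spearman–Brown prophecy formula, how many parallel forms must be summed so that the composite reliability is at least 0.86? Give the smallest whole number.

4

k ≥ ρ*(1−ρ₁)/(ρ₁(1−ρ*)) = 0.86·0.36 / (0.64·0.14) = 3.455.
Smallest integer k = 4.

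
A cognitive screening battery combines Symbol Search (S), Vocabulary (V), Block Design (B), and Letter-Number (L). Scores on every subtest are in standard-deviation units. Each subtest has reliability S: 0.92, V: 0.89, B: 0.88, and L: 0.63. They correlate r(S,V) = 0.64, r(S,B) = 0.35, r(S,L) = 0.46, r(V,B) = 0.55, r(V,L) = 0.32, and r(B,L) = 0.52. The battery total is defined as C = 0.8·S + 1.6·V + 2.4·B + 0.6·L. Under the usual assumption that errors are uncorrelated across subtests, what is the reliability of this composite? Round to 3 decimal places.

0.939

Var(C) = 0.8² + 1.6² + 2.4² + 0.6² + 2·[1.28·0.64 + 1.92·0.35 + 0.48·0.46 + 3.84·0.55 + 0.96·0.32 + 1.44·0.52] = 9.32 + 9.76 = 19.08.
Because errors are independent across components, Cov(Tᵢ,Tⱼ) = Cov(Xᵢ,Xⱼ); the off-diagonal part of the true-score variance is the same as above.
True-score variance = [0.8²·0.92 + 1.6²·0.89 + 2.4²·0.88 + 0.6²·0.63] + 9.76 = 8.1628 + 9.76 = 17.9228.
Reliability = 17.9228 / 19.08 = 0.939.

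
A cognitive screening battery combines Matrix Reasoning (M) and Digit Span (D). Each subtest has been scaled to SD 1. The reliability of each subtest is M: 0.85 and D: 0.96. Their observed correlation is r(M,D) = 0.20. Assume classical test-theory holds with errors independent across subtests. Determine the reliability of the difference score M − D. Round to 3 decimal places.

0.881

Var(M−D) = 1 + 1 − 2·0.20 = 2 − 0.4 = 1.6.
With uncorrelated errors the cross-covariances are all true-score covariance, so they carry over unchanged; only the diagonal terms shrink to ρᵢσᵢ².
True-score variance = [0.85 + 0.96] − 0.4 = 1.81 − 0.4 = 1.41.
Reliability = 1.41 / 1.6 = 0.881.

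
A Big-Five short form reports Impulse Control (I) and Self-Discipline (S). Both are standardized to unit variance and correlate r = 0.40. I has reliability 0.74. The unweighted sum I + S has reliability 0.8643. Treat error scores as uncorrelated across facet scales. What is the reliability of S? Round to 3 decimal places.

0.880

Var(I+S) = 2 + 2·0.40 = 2.800.
True-score variance = ρ_I + ρ_S + 2·0.40, so 0.8643 = (0.74 + ρ_S + 0.80) / 2.800.
ρ_S = 0.8643·2.800 − 0.74 − 0.80 = 0.880.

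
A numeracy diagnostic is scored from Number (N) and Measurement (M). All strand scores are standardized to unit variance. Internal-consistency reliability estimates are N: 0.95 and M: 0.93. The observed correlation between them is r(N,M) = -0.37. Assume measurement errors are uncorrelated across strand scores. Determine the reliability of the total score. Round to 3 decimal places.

Var(N+M) = 2 + 2·[(-0.37)] = 2 − 0.74 = 1.26.
With uncorrelated errors the cross-covariances are all true-score covariance, so they carry over unchanged; only the diagonal terms shrink to ρᵢσᵢ².
True-score variance = [0.95 + 0.93] − 0.74 = 1.88 − 0.74 = 1.14.
Reliability = 1.14 / 1.26 = 0.905.

0.905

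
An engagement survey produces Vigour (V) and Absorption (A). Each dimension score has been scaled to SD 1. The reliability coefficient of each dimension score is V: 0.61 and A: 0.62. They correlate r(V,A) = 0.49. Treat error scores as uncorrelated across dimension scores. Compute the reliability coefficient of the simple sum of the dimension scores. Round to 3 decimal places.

0.742

Var(V+A) = 2 + 2·[0.49] = 2 + 0.98 = 2.98.
With uncorrelated errors the cross-covariances are all true-score covariance, so they carry over unchanged; only the diagonal terms shrink to ρᵢσᵢ².
True-score variance = [0.61 + 0.62] + 0.98 = 1.23 + 0.98 = 2.21.
Reliability = 2.21 / 2.98 = 0.742.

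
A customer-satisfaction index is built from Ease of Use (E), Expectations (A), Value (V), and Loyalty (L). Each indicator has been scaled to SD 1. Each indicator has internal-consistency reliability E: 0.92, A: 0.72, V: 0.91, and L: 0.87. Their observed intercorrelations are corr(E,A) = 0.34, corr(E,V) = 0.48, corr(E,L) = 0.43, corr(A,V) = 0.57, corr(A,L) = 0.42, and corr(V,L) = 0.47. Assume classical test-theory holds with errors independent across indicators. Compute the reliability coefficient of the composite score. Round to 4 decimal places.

Var(E+A+V+L) = 4 + 2·[0.34 + 0.48 + 0.43 + 0.57 + 0.42 + 0.47] = 4 + 5.42 = 9.42.
With uncorrelated errors the cross-covariances are all true-score covariance, so they carry over unchanged; only the diagonal terms shrink to ρᵢσᵢ².
True-score variance = [0.92 + 0.72 + 0.91 + 0.87] + 5.42 = 3.42 + 5.42 = 8.84.
Reliability = 8.84 / 9.42 = 0.9384.

0.9384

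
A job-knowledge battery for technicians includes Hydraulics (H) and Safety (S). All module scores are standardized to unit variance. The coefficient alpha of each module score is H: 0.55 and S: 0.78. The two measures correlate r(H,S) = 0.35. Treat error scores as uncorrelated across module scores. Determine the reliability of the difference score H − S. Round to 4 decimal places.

Var(H−S) = 1 + 1 − 2·0.35 = 2 − 0.7 = 1.3.
Under uncorrelated errors the observed covariances equal the true-score covariances, so only the own-variance terms attenuate.
True-score variance = [0.55 + 0.78] − 0.7 = 1.33 − 0.7 = 0.63.
Reliability = 0.63 / 1.3 = 0.4846.

0.4846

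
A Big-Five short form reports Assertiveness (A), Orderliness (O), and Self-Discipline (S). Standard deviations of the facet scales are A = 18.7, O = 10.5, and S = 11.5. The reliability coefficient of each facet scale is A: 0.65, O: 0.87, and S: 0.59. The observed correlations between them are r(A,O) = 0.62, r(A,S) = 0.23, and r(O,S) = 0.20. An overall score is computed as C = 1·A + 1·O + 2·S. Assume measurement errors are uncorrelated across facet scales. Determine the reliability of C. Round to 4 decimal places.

0.7684

Var(C) = 18.7² + 10.5² + 2²·11.5² + 2·[18.7·10.5·0.62 + 2·18.7·11.5·0.23 + 2·10.5·11.5·0.20] = 988.94 + 537.92 = 1526.86.
With uncorrelated errors the cross-covariances are all true-score covariance, so they carry over unchanged; only the diagonal terms shrink to ρᵢσᵢ².
True-score variance = [18.7²·0.65 + 10.5²·0.87 + 2²·11.5²·0.59] + 537.92 = 635.326 + 537.92 = 1173.25.
Reliability = 1173.25 / 1526.86 = 0.7684.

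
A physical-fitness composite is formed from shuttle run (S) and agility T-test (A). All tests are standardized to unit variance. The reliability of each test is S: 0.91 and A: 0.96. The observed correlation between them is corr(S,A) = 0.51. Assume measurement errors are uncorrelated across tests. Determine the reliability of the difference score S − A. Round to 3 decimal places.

Var(S−A) = 1 + 1 − 2·0.51 = 2 − 1.02 = 0.98.
With uncorrelated errors the cross-covariances are all true-score covariance, so they carry over unchanged; only the diagonal terms shrink to ρᵢσᵢ².
True-score variance = [0.91 + 0.96] − 1.02 = 1.87 − 1.02 = 0.85.
Reliability = 0.85 / 0.98 = 0.867.

0.867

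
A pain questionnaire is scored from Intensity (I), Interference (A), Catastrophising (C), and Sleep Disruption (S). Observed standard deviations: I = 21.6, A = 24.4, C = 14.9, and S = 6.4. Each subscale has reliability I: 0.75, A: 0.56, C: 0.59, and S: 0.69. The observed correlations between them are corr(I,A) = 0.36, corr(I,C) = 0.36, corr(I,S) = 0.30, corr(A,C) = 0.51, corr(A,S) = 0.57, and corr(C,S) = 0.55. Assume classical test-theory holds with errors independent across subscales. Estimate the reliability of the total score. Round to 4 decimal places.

Var(I+A+C+S) = 21.6² + 24.4² + 14.9² + 6.4² + 2·[21.6·24.4·0.36 + 21.6·14.9·0.36 + 21.6·6.4·0.30 + 24.4·14.9·0.51 + 24.4·6.4·0.57 + 14.9·6.4·0.55] = 1324.89 + 1347.89 = 2672.78.
Under uncorrelated errors the observed covariances equal the true-score covariances, so only the own-variance terms attenuate.
True-score variance = [21.6²·0.75 + 24.4²·0.56 + 14.9²·0.59 + 6.4²·0.69] + 1347.89 = 842.57 + 1347.89 = 2190.46.
Reliability = 2190.46 / 2672.78 = 0.8195.

0.8195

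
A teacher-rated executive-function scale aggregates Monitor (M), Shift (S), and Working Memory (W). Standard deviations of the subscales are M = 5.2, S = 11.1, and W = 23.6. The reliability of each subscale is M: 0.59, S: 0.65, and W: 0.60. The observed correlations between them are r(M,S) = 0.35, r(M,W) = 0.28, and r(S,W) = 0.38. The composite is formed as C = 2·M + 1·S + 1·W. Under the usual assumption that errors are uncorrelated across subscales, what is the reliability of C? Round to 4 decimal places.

Var(C) = 2²·5.2² + 11.1² + 23.6² + 2·[2·5.2·11.1·0.35 + 2·5.2·23.6·0.28 + 11.1·23.6·0.38] = 788.33 + 417.344 = 1205.67.
With uncorrelated errors the cross-covariances are all true-score covariance, so they carry over unchanged; only the diagonal terms shrink to ρᵢσᵢ².
True-score variance = [2²·5.2²·0.59 + 11.1²·0.65 + 23.6²·0.60] + 417.344 = 478.077 + 417.344 = 895.421.
Reliability = 895.421 / 1205.67 = 0.7427.

0.7427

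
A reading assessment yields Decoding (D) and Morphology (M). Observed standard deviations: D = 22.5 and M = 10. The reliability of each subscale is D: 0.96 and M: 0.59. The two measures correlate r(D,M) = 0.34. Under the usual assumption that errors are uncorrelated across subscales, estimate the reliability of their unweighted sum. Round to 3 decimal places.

Var(D+M) = 22.5² + 10² + 2·[22.5·10·0.34] = 606.25 + 153 = 759.25.
Because errors are independent across components, Cov(Tᵢ,Tⱼ) = Cov(Xᵢ,Xⱼ); the off-diagonal part of the true-score variance is the same as above.
True-score variance = [22.5²·0.96 + 10²·0.59] + 153 = 545 + 153 = 698.
Reliability = 698 / 759.25 = 0.919.

0.919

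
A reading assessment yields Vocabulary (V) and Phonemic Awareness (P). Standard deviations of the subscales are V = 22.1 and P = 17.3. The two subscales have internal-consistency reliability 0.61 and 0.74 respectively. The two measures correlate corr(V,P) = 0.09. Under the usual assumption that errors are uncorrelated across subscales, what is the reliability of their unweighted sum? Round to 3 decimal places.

0.687

Var(V+P) = 22.1² + 17.3² + 2·[22.1·17.3·0.09] = 787.7 + 68.8194 = 856.519.
With uncorrelated errors the cross-covariances are all true-score covariance, so they carry over unchanged; only the diagonal terms shrink to ρᵢσᵢ².
True-score variance = [22.1²·0.61 + 17.3²·0.74] + 68.8194 = 519.405 + 68.8194 = 588.224.
Reliability = 588.224 / 856.519 = 0.687.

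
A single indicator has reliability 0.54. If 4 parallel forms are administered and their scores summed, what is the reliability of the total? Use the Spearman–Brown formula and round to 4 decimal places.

ρ_k = kρ / (1 + (k−1)ρ) = 4·0.54 / (1 + 3·0.54) = 2.160 / 2.620 = 0.8244.

0.8244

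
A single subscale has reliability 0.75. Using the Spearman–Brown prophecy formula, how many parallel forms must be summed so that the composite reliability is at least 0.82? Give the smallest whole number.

k ≥ ρ*(1−ρ₁)/(ρ₁(1−ρ*)) = 0.82·0.25 / (0.75·0.18) = 1.519.
Smallest integer k = 2.

2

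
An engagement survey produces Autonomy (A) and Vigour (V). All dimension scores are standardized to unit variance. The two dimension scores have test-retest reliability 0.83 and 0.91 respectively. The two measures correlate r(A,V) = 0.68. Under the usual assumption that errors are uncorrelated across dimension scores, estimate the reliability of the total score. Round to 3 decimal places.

Var(A+V) = 2 + 2·[0.68] = 2 + 1.36 = 3.36.
With uncorrelated errors the cross-covariances are all true-score covariance, so they carry over unchanged; only the diagonal terms shrink to ρᵢσᵢ².
True-score variance = [0.83 + 0.91] + 1.36 = 1.74 + 1.36 = 3.1.
Reliability = 3.1 / 3.36 = 0.923.

0.923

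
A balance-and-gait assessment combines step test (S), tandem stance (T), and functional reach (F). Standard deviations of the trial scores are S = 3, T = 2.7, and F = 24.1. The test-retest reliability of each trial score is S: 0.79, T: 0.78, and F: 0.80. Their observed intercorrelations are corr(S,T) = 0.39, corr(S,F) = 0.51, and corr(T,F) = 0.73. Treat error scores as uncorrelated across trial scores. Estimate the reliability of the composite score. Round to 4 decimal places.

0.8450

Var(S+T+F) = 3² + 2.7² + 24.1² + 2·[3·2.7·0.39 + 3·24.1·0.51 + 2.7·24.1·0.73] = 597.1 + 175.066 = 772.166.
Because errors are independent across components, Cov(Tᵢ,Tⱼ) = Cov(Xᵢ,Xⱼ); the off-diagonal part of the true-score variance is the same as above.
True-score variance = [3²·0.79 + 2.7²·0.78 + 24.1²·0.80] + 175.066 = 477.444 + 175.066 = 652.51.
Reliability = 652.51 / 772.166 = 0.8450.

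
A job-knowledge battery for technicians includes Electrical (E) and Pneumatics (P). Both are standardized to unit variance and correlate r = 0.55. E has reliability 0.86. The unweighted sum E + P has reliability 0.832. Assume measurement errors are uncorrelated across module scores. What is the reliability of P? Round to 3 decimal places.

0.619

Var(E+P) = 2 + 2·0.55 = 3.100.
True-score variance = ρ_E + ρ_P + 2·0.55, so 0.832 = (0.86 + ρ_P + 1.10) / 3.100.
ρ_P = 0.832·3.100 − 0.86 − 1.10 = 0.619.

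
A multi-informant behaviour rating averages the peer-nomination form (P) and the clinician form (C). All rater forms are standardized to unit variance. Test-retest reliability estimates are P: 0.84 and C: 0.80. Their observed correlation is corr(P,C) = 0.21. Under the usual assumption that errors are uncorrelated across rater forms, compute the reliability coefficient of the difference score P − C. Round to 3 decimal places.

0.772

Var(P−C) = 1 + 1 − 2·0.21 = 2 − 0.42 = 1.58.
Because errors are independent across components, Cov(Tᵢ,Tⱼ) = Cov(Xᵢ,Xⱼ); the off-diagonal part of the true-score variance is the same as above.
True-score variance = [0.84 + 0.80] − 0.42 = 1.64 − 0.42 = 1.22.
Reliability = 1.22 / 1.58 = 0.772.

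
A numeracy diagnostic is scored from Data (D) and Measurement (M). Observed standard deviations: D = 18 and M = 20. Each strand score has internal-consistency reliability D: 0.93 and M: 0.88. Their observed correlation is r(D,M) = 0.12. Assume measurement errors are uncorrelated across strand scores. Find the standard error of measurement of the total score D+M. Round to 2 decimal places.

Var(total) = 724 + 86.4 = 810.4.
True-score variance = 653.32 + 86.4 = 739.72, so reliability = 0.9128.
Error variance = 810.4 − 739.72 = 70.68; SEM = √70.68 = 8.41.

8.41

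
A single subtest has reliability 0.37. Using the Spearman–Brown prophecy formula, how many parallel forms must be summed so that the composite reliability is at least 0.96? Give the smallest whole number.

41

k ≥ ρ*(1−ρ₁)/(ρ₁(1−ρ*)) = 0.96·0.63 / (0.37·0.04) = 40.865.
Smallest integer k = 41.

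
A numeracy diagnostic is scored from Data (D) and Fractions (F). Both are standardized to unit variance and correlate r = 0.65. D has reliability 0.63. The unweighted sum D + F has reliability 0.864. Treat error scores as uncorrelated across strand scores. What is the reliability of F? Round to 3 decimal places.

Var(D+F) = 2 + 2·0.65 = 3.300.
True-score variance = ρ_D + ρ_F + 2·0.65, so 0.864 = (0.63 + ρ_F + 1.30) / 3.300.
ρ_F = 0.864·3.300 − 0.63 − 1.30 = 0.921.

0.921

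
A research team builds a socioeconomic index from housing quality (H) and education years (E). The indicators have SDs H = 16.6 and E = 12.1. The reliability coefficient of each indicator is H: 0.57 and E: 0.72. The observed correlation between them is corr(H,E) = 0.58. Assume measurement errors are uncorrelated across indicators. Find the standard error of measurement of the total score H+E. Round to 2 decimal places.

Var(total) = 421.97 + 232.998 = 654.968.
True-score variance = 262.484 + 232.998 = 495.482, so reliability = 0.7565.
Error variance = 654.968 − 495.482 = 159.486; SEM = √159.486 = 12.63.

12.63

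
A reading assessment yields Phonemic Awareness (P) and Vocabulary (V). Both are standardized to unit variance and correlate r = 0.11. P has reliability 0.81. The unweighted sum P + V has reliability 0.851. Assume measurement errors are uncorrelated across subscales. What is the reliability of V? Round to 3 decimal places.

Var(P+V) = 2 + 2·0.11 = 2.220.
True-score variance = ρ_P + ρ_V + 2·0.11, so 0.851 = (0.81 + ρ_V + 0.22) / 2.220.
ρ_V = 0.851·2.220 − 0.81 − 0.22 = 0.859.

0.859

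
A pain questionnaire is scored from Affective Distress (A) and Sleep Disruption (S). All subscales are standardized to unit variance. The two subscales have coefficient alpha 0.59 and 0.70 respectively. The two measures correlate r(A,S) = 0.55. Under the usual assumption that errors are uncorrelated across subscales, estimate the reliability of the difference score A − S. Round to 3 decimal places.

Var(A−S) = 1 + 1 − 2·0.55 = 2 − 1.1 = 0.9.
With uncorrelated errors the cross-covariances are all true-score covariance, so they carry over unchanged; only the diagonal terms shrink to ρᵢσᵢ².
True-score variance = [0.59 + 0.70] − 1.1 = 1.29 − 1.1 = 0.19.
Reliability = 0.19 / 0.9 = 0.211.

0.211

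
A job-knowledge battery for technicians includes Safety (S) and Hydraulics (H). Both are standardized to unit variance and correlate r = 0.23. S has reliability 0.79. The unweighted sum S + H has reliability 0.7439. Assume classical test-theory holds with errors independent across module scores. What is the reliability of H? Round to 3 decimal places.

Var(S+H) = 2 + 2·0.23 = 2.460.
True-score variance = ρ_S + ρ_H + 2·0.23, so 0.7439 = (0.79 + ρ_H + 0.46) / 2.460.
ρ_H = 0.7439·2.460 − 0.79 − 0.46 = 0.580.

0.580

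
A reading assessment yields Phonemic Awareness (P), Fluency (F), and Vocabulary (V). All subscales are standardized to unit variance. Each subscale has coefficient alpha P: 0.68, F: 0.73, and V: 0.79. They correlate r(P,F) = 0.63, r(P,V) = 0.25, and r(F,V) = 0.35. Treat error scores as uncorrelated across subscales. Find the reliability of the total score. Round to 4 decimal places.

Var(P+F+V) = 3 + 2·[0.63 + 0.25 + 0.35] = 3 + 2.46 = 5.46.
Under uncorrelated errors the observed covariances equal the true-score covariances, so only the own-variance terms attenuate.
True-score variance = [0.68 + 0.73 + 0.79] + 2.46 = 2.2 + 2.46 = 4.66.
Reliability = 4.66 / 5.46 = 0.8535.

0.8535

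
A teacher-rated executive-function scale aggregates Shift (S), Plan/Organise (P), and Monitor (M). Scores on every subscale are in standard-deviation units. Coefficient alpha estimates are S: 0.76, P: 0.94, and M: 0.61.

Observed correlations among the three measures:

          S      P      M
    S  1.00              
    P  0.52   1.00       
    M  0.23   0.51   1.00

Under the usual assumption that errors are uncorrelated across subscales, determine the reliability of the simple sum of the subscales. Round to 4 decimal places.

0.8750

Var(S+P+M) = 3 + 2·[0.52 + 0.23 + 0.51] = 3 + 2.52 = 5.52.
Because errors are independent across components, Cov(Tᵢ,Tⱼ) = Cov(Xᵢ,Xⱼ); the off-diagonal part of the true-score variance is the same as above.
True-score variance = [0.76 + 0.94 + 0.61] + 2.52 = 2.31 + 2.52 = 4.83.
Reliability = 4.83 / 5.52 = 0.8750.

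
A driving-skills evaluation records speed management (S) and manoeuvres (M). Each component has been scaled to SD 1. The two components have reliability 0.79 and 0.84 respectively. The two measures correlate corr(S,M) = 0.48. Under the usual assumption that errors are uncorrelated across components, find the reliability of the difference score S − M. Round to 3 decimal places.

0.644

Var(S−M) = 1 + 1 − 2·0.48 = 2 − 0.96 = 1.04.
With uncorrelated errors the cross-covariances are all true-score covariance, so they carry over unchanged; only the diagonal terms shrink to ρᵢσᵢ².
True-score variance = [0.79 + 0.84] − 0.96 = 1.63 − 0.96 = 0.67.
Reliability = 0.67 / 1.04 = 0.644.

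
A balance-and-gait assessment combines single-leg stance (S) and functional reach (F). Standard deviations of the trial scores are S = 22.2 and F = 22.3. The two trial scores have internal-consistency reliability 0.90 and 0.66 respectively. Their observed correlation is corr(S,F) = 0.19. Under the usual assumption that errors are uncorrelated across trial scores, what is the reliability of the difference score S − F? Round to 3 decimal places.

0.728

Var(S−F) = 22.2² + 22.3² − 2·22.2·22.3·0.19 = 990.13 − 188.123 = 802.007.
Because errors are independent across components, Cov(Tᵢ,Tⱼ) = Cov(Xᵢ,Xⱼ); the off-diagonal part of the true-score variance is the same as above.
True-score variance = [22.2²·0.90 + 22.3²·0.66] − 188.123 = 771.767 − 188.123 = 583.645.
Reliability = 583.645 / 802.007 = 0.728.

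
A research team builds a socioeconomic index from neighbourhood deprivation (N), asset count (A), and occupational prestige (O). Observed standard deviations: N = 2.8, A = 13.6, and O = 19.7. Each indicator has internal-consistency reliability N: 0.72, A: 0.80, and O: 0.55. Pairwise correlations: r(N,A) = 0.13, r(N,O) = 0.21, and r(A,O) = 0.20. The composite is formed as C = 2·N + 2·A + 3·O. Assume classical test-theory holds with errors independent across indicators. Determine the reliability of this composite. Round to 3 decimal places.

0.660

Var(C) = 2²·2.8² + 2²·13.6² + 3²·19.7² + 2·[4·2.8·13.6·0.13 + 6·2.8·19.7·0.21 + 6·13.6·19.7·0.20] = 4264.01 + 821.614 = 5085.62.
Because errors are independent across components, Cov(Tᵢ,Tⱼ) = Cov(Xᵢ,Xⱼ); the off-diagonal part of the true-score variance is the same as above.
True-score variance = [2²·2.8²·0.72 + 2²·13.6²·0.80 + 3²·19.7²·0.55] + 821.614 = 2535.5 + 821.614 = 3357.11.
Reliability = 3357.11 / 5085.62 = 0.660.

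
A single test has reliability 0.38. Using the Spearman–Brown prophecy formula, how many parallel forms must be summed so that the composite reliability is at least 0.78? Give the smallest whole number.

6

k ≥ ρ*(1−ρ₁)/(ρ₁(1−ρ*)) = 0.78·0.62 / (0.38·0.22) = 5.785.
Smallest integer k = 6.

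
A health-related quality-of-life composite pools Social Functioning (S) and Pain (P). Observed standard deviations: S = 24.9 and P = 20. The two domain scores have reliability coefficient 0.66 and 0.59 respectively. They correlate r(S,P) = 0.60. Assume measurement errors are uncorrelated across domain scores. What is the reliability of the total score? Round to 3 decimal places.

0.768

Var(S+P) = 24.9² + 20² + 2·[24.9·20·0.60] = 1020.01 + 597.6 = 1617.61.
Because errors are independent across components, Cov(Tᵢ,Tⱼ) = Cov(Xᵢ,Xⱼ); the off-diagonal part of the true-score variance is the same as above.
True-score variance = [24.9²·0.66 + 20²·0.59] + 597.6 = 645.207 + 597.6 = 1242.81.
Reliability = 1242.81 / 1617.61 = 0.768.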